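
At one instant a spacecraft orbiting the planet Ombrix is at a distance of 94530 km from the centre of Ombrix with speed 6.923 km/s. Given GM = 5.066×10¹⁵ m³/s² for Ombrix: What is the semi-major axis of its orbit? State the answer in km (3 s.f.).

r = 9.453×10⁷ m.
Specific orbital energy ε = v²/2 − μ/r = (6923)²/2 − 5.066×10¹⁵/9.453×10⁷ = -2.963×10⁷ J/kg.
Since ε = −μ/(2a), a = −μ/(2ε) = 8.549×10⁷ m = 85495 km.

a ≈ 85500 km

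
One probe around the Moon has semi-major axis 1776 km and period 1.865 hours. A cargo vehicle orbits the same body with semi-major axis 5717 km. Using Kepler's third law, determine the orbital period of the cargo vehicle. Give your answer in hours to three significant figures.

Kepler's third law: T² ∝ a³, so T₂ = T₁ (a₂/a₁)^(3/2).
a₂/a₁ = 3.219, (a₂/a₁)^(3/2) = 5.775.
T₂ = 1.865 × 5.775 = 10.77 hours.

T₂ ≈ 10.8 hours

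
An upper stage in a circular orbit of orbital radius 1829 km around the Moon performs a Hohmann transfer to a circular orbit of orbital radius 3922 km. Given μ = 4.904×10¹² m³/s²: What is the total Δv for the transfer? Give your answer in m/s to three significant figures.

Δv_total ≈ 501 m/s

r₁ = 1829 km = 1.829×10⁶ m.
r₂ = 3922 km = 3.922×10⁶ m.
Transfer ellipse a_t = (r₁ + r₂)/2 = 2.876×10⁶ m.
At r₁: circular v_c1 = √(μ/r₁) = 1637 m/s; transfer-perilune v_p = √[μ(2/r₁ − 1/a_t)] = 1912 m/s.
Δv₁ = v_p − v_c1 = 274.9 m/s.
At r₂: circular v_c2 = √(μ/r₂) = 1118 m/s; transfer-apolune v_a = √[μ(2/r₂ − 1/a_t)] = 891.8 m/s.
Δv₂ = v_c2 − v_a = 226.4 m/s.
Total Δv = Δv₁ + Δv₂ = 501.3 m/s.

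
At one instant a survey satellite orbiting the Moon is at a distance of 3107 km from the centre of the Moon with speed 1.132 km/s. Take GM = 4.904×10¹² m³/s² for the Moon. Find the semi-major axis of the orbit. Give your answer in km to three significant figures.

r = 3.107×10⁶ m.
Specific orbital energy ε = v²/2 − μ/r = (1132)²/2 − 4.904×10¹²/3.107×10⁶ = -9.377×10⁵ J/kg.
Since ε = −μ/(2a), a = −μ/(2ε) = 2.615×10⁶ m = 2615.0 km.

a ≈ 2620 km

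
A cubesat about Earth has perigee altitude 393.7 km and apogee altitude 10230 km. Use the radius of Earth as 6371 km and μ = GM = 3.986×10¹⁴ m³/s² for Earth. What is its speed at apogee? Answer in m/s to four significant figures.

r_p = 6371 + 393.7 = 6764.7 km = 6.7647×10⁶ m.
r_a = 6371 + 10230 = 16601 km = 1.6601×10⁷ m.
Semi-major axis a = (r_p + r_a)/2 = 11683 km = 1.168×10⁷ m.
Vis-viva: v² = μ(2/r − 1/a) = 3.986×10¹⁴ × (1.205×10⁻⁷ − 8.560×10⁻⁸) = 1.390×10⁷ m²/s².
v = 3729 m/s.

v ≈ 3729 m/s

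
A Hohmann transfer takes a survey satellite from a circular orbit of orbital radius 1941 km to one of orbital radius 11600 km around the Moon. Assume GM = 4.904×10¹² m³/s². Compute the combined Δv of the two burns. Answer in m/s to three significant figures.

r₁ = 1941 km = 1.941×10⁶ m.
r₂ = 11600 km = 1.160×10⁷ m.
Transfer ellipse a_t = (r₁ + r₂)/2 = 6.770×10⁶ m.
At r₁: circular v_c1 = √(μ/r₁) = 1590 m/s; transfer-perilune v_p = √[μ(2/r₁ − 1/a_t)] = 2081 m/s.
Δv₁ = v_p − v_c1 = 491.1 m/s.
At r₂: circular v_c2 = √(μ/r₂) = 650.2 m/s; transfer-apolune v_a = √[μ(2/r₂ − 1/a_t)] = 348.1 m/s.
Δv₂ = v_c2 − v_a = 302.1 m/s.
Total Δv = Δv₁ + Δv₂ = 793.1 m/s.

Δv_total ≈ 793 m/s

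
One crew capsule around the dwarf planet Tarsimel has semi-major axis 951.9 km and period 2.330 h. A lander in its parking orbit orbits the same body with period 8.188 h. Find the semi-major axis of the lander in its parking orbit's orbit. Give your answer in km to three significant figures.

Kepler's third law: a³ ∝ T², so a₂ = a₁ (T₂/T₁)^(2/3).
T₂/T₁ = 3.514, (T₂/T₁)^(2/3) = 2.311.
a₂ = 951.9 × 2.311 = 2200 km.

a₂ ≈ 2200 km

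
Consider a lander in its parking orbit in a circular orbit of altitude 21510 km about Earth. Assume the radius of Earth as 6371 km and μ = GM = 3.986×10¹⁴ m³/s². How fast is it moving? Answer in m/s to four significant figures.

r = 6371 + 21510 = 27881 km = 2.7881×10⁷ m.
For a circular orbit v = √(μ/r) = √(3.986×10¹⁴ / 2.788×10⁷) = √(1.430×10⁷) = 3781 m/s.

v ≈ 3781 m/s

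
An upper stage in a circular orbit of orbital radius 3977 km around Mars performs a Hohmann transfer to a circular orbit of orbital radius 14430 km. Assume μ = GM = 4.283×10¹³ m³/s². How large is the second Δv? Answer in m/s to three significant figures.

r₁ = 3977 km = 3.977×10⁶ m.
r₂ = 14430 km = 1.443×10⁷ m.
Transfer ellipse a_t = (r₁ + r₂)/2 = 9.204×10⁶ m.
At r₁: circular v_c1 = √(μ/r₁) = 3282 m/s; transfer-periapsis v_p = √[μ(2/r₁ − 1/a_t)] = 4109 m/s.
At r₂: circular v_c2 = √(μ/r₂) = 1723 m/s; transfer-apoapsis v_a = √[μ(2/r₂ − 1/a_t)] = 1133 m/s.
Δv₂ = v_c2 − v_a = 590.3 m/s.

Δv ≈ 590 m/s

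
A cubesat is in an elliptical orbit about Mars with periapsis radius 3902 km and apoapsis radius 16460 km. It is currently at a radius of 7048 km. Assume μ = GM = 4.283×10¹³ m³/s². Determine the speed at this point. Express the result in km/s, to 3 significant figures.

Semi-major axis a = (r_p + r_a)/2 = 10181 km = 1.018×10⁷ m.
Vis-viva: v² = μ(2/r − 1/a) = 4.283×10¹³ × (2.838×10⁻⁷ − 9.822×10⁻⁸) = 7.947×10⁶ m²/s².
v = 2819 m/s = 2.819 km/s.

v ≈ 2.82 km/s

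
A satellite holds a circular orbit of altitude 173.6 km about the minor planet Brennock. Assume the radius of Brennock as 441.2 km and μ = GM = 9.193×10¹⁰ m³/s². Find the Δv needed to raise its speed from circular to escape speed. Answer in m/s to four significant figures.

Δv ≈ 160.2 m/s

r = 441.2 + 173.6 = 614.80 km = 6.1480×10⁵ m.
Circular speed v_c = √(μ/r) = 386.7 m/s.
Escape speed v_esc = √(2μ/r) = √2 × v_c = 546.9 m/s.
Δv = v_esc − v_c = 160.2 m/s.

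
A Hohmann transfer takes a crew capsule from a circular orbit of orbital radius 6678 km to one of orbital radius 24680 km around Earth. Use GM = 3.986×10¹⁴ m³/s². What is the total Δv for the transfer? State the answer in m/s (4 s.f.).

Δv_total ≈ 3363 m/s

r₁ = 6678 km = 6.678×10⁶ m.
r₂ = 24680 km = 2.468×10⁷ m.
Transfer ellipse a_t = (r₁ + r₂)/2 = 1.568×10⁷ m.
At r₁: circular v_c1 = √(μ/r₁) = 7726 m/s; transfer-perigee v_p = √[μ(2/r₁ − 1/a_t)] = 9693 m/s.
Δv₁ = v_p − v_c1 = 1967 m/s.
At r₂: circular v_c2 = √(μ/r₂) = 4019 m/s; transfer-apogee v_a = √[μ(2/r₂ − 1/a_t)] = 2623 m/s.
Δv₂ = v_c2 − v_a = 1396 m/s.
Total Δv = Δv₁ + Δv₂ = 3363 m/s.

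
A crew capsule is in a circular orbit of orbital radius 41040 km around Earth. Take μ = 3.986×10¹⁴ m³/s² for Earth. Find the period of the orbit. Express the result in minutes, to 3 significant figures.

T ≈ 1380 minutes

r = 41040 km = 4.104×10⁷ m.
Kepler's third law: T = 2π√(r³/μ) = 2π√((4.104×10⁷)³ / 3.986×10¹⁴).
r³/μ = 1.734×10⁸ s², so T = 2π × 1.317×10⁴ = 8.274×10⁴ s.
Converting: 8.274×10⁴ s ÷ 60.00 = 1379 minutes.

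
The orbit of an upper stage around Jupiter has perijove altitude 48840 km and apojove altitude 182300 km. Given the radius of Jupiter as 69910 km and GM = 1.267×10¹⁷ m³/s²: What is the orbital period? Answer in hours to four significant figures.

r_p = 69910 + 48840 = 118750 km = 1.1875×10⁸ m.
r_a = 69910 + 182300 = 252210 km = 2.5221×10⁸ m.
Semi-major axis a = (r_p + r_a)/2 = (1.1875×10⁵ + 2.5221×10⁵)/2 = 1.8548×10⁵ km = 1.855×10⁸ m.
By Kepler's third law T = 2π√(a³/μ) = 2π × 7.097×10³ = 4.459×10⁴ s.
= 12.39 hours.

T ≈ 12.39 hours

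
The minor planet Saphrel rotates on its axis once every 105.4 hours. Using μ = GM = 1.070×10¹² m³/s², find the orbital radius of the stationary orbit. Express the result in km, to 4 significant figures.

r_sync ≈ 15740 km

T = 105.4 hours = 3.794×10⁵ s.
A synchronous orbit has period T, so by Kepler's third law a = (μT²/4π²)^(1/3).
μT²/4π² = 1.070×10¹² × (3.794×10⁵)² / 39.48 = 3.902×10²¹ m³.
a = 1.574×10⁷ m = 15744 km.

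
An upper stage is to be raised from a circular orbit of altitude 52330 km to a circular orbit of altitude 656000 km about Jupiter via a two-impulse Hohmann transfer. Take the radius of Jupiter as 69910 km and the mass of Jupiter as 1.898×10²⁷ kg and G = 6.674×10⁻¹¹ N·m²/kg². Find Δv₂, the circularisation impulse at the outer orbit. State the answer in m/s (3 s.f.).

Δv ≈ 6120 m/s

μ = GM = 6.674×10⁻¹¹ × 1.898×10²⁷ = 1.267×10¹⁷ m³/s².
r₁ = 69910 + 52330 = 122240 km = 1.2224×10⁸ m.
r₂ = 69910 + 656000 = 725910 km = 7.2591×10⁸ m.
Transfer ellipse a_t = (r₁ + r₂)/2 = 4.241×10⁸ m.
At r₁: circular v_c1 = √(μ/r₁) = 32190 m/s; transfer-perijove v_p = √[μ(2/r₁ − 1/a_t)] = 42120 m/s.
At r₂: circular v_c2 = √(μ/r₂) = 13210 m/s; transfer-apojove v_a = √[μ(2/r₂ − 1/a_t)] = 7092 m/s.
Δv₂ = v_c2 − v_a = 6118 m/s.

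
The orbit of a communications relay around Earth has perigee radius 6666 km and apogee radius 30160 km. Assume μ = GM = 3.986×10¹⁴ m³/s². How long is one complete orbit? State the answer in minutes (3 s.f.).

Semi-major axis a = (r_p + r_a)/2 = (6666.0 + 30160)/2 = 18413 km = 1.841×10⁷ m.
By Kepler's third law T = 2π√(a³/μ) = 2π × 3.957×10³ = 2.487×10⁴ s.
= 414.4 minutes.

T ≈ 414 minutes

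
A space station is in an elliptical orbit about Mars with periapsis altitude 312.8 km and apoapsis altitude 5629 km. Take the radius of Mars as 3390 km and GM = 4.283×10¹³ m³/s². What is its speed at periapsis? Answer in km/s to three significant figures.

v ≈ 4.05 km/s

r_p = 3390 + 312.8 = 3702.8 km = 3.7028×10⁶ m.
r_a = 3390 + 5629 = 9019.0 km = 9.0190×10⁶ m.
Semi-major axis a = (r_p + r_a)/2 = 6360.9 km = 6.361×10⁶ m.
Vis-viva: v² = μ(2/r − 1/a) = 4.283×10¹³ × (5.401×10⁻⁷ − 1.572×10⁻⁷) = 1.640×10⁷ m²/s².
v = 4050 m/s = 4.050 km/s.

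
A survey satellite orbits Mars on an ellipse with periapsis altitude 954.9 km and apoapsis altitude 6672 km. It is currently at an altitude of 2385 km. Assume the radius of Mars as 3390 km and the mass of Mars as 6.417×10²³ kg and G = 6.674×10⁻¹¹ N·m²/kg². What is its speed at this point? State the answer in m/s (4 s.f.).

v ≈ 2981 m/s

μ = GM = 6.674×10⁻¹¹ × 6.417×10²³ = 4.283×10¹³ m³/s².
r_p = 3390 + 954.9 = 4344.9 km = 4.3449×10⁶ m.
r_a = 3390 + 6672 = 10062 km = 1.0062×10⁷ m.
r = 3390 + 2385 = 5775.0 km = 5.775×10⁶ m.
Semi-major axis a = (r_p + r_a)/2 = 7203.4 km = 7.203×10⁶ m.
Vis-viva: v² = μ(2/r − 1/a) = 4.283×10¹³ × (3.463×10⁻⁷ − 1.388×10⁻⁷) = 8.887×10⁶ m²/s².
v = 2981 m/s.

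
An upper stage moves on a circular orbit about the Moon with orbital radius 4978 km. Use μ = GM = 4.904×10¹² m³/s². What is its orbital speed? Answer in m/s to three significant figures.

r = 4978 km = 4.978×10⁶ m.
For a circular orbit v = √(μ/r) = √(4.904×10¹² / 4.978×10⁶) = √(9.851×10⁵) = 992.5 m/s.

v ≈ 993 m/s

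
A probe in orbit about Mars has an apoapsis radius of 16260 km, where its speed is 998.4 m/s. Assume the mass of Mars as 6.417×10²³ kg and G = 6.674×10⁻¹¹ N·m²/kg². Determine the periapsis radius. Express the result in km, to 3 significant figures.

μ = GM = 6.674×10⁻¹¹ × 6.417×10²³ = 4.283×10¹³ m³/s².
r_a = 1.626×10⁷ m.
Specific energy ε = v²/2 − μ/r = -2.135×10⁶ J/kg, so a = −μ/(2ε) = 1.003×10⁷ m.
The apsides satisfy r_p + r_a = 2a, so the periapsis radius is 2a − r_a = 3.795×10⁶ m = 3794.9 km.

periapsis radius ≈ 3790 km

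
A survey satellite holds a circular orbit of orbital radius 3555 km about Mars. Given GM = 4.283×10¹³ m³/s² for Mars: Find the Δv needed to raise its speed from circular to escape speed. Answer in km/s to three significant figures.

Δv ≈ 1.44 km/s

r = 3555 km = 3.555×10⁶ m.
Circular speed v_c = √(μ/r) = 3471 m/s.
Escape speed v_esc = √(2μ/r) = √2 × v_c = 4909 m/s.
Δv = v_esc − v_c = 1438 m/s = 1.438 km/s.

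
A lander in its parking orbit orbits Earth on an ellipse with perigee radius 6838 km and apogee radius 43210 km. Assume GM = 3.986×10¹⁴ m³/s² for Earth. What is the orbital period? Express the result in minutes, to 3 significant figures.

Semi-major axis a = (r_p + r_a)/2 = (6838.0 + 43210)/2 = 25024 km = 2.502×10⁷ m.
By Kepler's third law T = 2π√(a³/μ) = 2π × 6.270×10³ = 3.940×10⁴ s.
= 656.6 minutes.

T ≈ 657 minutes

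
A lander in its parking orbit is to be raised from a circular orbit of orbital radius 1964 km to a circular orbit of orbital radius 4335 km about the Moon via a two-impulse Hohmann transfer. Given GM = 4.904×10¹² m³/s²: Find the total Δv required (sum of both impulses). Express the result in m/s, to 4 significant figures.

r₁ = 1964 km = 1.964×10⁶ m.
r₂ = 4335 km = 4.335×10⁶ m.
Transfer ellipse a_t = (r₁ + r₂)/2 = 3.150×10⁶ m.
At r₁: circular v_c1 = √(μ/r₁) = 1580 m/s; transfer-perilune v_p = √[μ(2/r₁ − 1/a_t)] = 1854 m/s.
Δv₁ = v_p − v_c1 = 273.7 m/s.
At r₂: circular v_c2 = √(μ/r₂) = 1064 m/s; transfer-apolune v_a = √[μ(2/r₂ − 1/a_t)] = 839.9 m/s.
Δv₂ = v_c2 − v_a = 223.7 m/s.
Total Δv = Δv₁ + Δv₂ = 497.4 m/s.

Δv_total ≈ 497.4 m/s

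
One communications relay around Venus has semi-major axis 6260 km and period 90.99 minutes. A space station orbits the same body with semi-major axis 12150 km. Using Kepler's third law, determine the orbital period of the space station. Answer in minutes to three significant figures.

T₂ ≈ 246 minutes

Kepler's third law: T² ∝ a³, so T₂ = T₁ (a₂/a₁)^(3/2).
a₂/a₁ = 1.941, (a₂/a₁)^(3/2) = 2.704.
T₂ = 90.99 × 2.704 = 246.0 minutes.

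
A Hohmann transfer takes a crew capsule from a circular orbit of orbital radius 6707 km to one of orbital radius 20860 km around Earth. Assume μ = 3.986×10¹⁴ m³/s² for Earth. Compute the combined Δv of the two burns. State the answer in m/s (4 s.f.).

r₁ = 6707 km = 6.707×10⁶ m.
r₂ = 20860 km = 2.086×10⁷ m.
Transfer ellipse a_t = (r₁ + r₂)/2 = 1.378×10⁷ m.
At r₁: circular v_c1 = √(μ/r₁) = 7709 m/s; transfer-perigee v_p = √[μ(2/r₁ − 1/a_t)] = 9484 m/s.
Δv₁ = v_p − v_c1 = 1775 m/s.
At r₂: circular v_c2 = √(μ/r₂) = 4371 m/s; transfer-apogee v_a = √[μ(2/r₂ − 1/a_t)] = 3049 m/s.
Δv₂ = v_c2 − v_a = 1322 m/s.
Total Δv = Δv₁ + Δv₂ = 3097 m/s.

Δv_total ≈ 3097 m/s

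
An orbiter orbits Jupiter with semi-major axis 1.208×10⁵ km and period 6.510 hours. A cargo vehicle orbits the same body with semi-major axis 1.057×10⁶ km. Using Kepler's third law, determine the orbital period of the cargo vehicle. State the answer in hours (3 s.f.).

T₂ ≈ 168 hours

Kepler's third law: T² ∝ a³, so T₂ = T₁ (a₂/a₁)^(3/2).
a₂/a₁ = 8.750, (a₂/a₁)^(3/2) = 25.88.
T₂ = 6.510 × 25.88 = 168.5 hours.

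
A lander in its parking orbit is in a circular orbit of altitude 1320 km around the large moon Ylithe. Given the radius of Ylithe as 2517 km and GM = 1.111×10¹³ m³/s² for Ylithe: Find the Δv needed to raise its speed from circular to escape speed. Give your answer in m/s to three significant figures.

Δv ≈ 705 m/s

r = 2517 + 1320 = 3837.0 km = 3.8370×10⁶ m.
Circular speed v_c = √(μ/r) = 1702 m/s.
Escape speed v_esc = √(2μ/r) = √2 × v_c = 2406 m/s.
Δv = v_esc − v_c = 704.8 m/s.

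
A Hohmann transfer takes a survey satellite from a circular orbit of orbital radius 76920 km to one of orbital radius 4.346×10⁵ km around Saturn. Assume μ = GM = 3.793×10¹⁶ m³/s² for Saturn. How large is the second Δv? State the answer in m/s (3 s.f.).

Δv ≈ 4220 m/s

r₁ = 76920 km = 7.692×10⁷ m.
r₂ = 4.346×10⁵ km = 4.346×10⁸ m.
Transfer ellipse a_t = (r₁ + r₂)/2 = 2.558×10⁸ m.
At r₁: circular v_c1 = √(μ/r₁) = 22210 m/s; transfer-perikrone v_p = √[μ(2/r₁ − 1/a_t)] = 28950 m/s.
At r₂: circular v_c2 = √(μ/r₂) = 9342 m/s; transfer-apokrone v_a = √[μ(2/r₂ − 1/a_t)] = 5123 m/s.
Δv₂ = v_c2 − v_a = 4219 m/s.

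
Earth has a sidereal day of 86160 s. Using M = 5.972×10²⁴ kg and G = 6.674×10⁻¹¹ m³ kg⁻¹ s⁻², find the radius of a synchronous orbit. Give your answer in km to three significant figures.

μ = GM = 6.674×10⁻¹¹ × 5.972×10²⁴ = 3.986×10¹⁴ m³/s².
A synchronous orbit has period T, so by Kepler's third law a = (μT²/4π²)^(1/3).
μT²/4π² = 3.986×10¹⁴ × (8.616×10⁴)² / 39.48 = 7.495×10²² m³.
a = 4.216×10⁷ m = 42162 km.

r_sync ≈ 42200 km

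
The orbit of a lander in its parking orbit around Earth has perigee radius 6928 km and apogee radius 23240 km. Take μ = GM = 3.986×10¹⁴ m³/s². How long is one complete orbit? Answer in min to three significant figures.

Semi-major axis a = (r_p + r_a)/2 = (6928.0 + 23240)/2 = 15084 km = 1.508×10⁷ m.
By Kepler's third law T = 2π√(a³/μ) = 2π × 2.934×10³ = 1.844×10⁴ s.
= 307.3 min.

T ≈ 307 min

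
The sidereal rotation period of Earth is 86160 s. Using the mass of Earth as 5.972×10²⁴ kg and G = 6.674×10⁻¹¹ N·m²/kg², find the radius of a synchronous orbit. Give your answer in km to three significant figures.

μ = GM = 6.674×10⁻¹¹ × 5.972×10²⁴ = 3.986×10¹⁴ m³/s².
A synchronous orbit has period T, so by Kepler's third law a = (μT²/4π²)^(1/3).
μT²/4π² = 3.986×10¹⁴ × (8.616×10⁴)² / 39.48 = 7.495×10²² m³.
a = 4.216×10⁷ m = 42162 km.

r_sync ≈ 42200 km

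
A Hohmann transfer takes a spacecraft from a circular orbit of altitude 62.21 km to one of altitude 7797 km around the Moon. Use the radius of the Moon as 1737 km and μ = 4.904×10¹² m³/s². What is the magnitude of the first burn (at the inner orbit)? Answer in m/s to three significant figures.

Δv ≈ 491 m/s

r₁ = 1737 + 62.21 = 1799.2 km = 1.7992×10⁶ m.
r₂ = 1737 + 7797 = 9534.0 km = 9.5340×10⁶ m.
Transfer ellipse a_t = (r₁ + r₂)/2 = 5.667×10⁶ m.
At r₁: circular v_c1 = √(μ/r₁) = 1651 m/s; transfer-perilune v_p = √[μ(2/r₁ − 1/a_t)] = 2141 m/s.
Δv₁ = v_p − v_c1 = 490.5 m/s.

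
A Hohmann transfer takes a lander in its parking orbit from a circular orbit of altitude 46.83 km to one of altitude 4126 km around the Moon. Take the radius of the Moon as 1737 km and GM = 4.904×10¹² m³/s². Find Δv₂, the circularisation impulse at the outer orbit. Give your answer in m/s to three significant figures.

Δv ≈ 290 m/s

r₁ = 1737 + 46.83 = 1783.8 km = 1.7838×10⁶ m.
r₂ = 1737 + 4126 = 5863.0 km = 5.8630×10⁶ m.
Transfer ellipse a_t = (r₁ + r₂)/2 = 3.823×10⁶ m.
At r₁: circular v_c1 = √(μ/r₁) = 1658 m/s; transfer-perilune v_p = √[μ(2/r₁ − 1/a_t)] = 2053 m/s.
At r₂: circular v_c2 = √(μ/r₂) = 914.6 m/s; transfer-apolune v_a = √[μ(2/r₂ − 1/a_t)] = 624.7 m/s.
Δv₂ = v_c2 − v_a = 289.9 m/s.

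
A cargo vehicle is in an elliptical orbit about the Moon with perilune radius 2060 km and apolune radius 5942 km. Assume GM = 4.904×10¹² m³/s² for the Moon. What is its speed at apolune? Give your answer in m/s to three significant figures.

Semi-major axis a = (r_p + r_a)/2 = 4001.0 km = 4.001×10⁶ m.
Vis-viva: v² = μ(2/r − 1/a) = 4.904×10¹² × (3.366×10⁻⁷ − 2.499×10⁻⁷) = 4.249×10⁵ m²/s².
v = 651.9 m/s.

v ≈ 652 m/s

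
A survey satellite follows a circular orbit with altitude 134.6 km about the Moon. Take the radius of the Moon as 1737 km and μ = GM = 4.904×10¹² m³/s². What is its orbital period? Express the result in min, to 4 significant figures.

r = 1737 + 134.6 = 1871.6 km = 1.8716×10⁶ m.
Kepler's third law: T = 2π√(r³/μ) = 2π√((1.872×10⁶)³ / 4.904×10¹²).
r³/μ = 1.337×10⁶ s², so T = 2π × 1.156×10³ = 7.265×10³ s.
Converting: 7.265×10³ s ÷ 60.00 = 121.1 min.

T ≈ 121.1 min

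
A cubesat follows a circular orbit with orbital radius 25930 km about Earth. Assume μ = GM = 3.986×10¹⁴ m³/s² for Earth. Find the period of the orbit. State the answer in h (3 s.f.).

r = 25930 km = 2.593×10⁷ m.
Kepler's third law: T = 2π√(r³/μ) = 2π√((2.593×10⁷)³ / 3.986×10¹⁴).
r³/μ = 4.374×10⁷ s², so T = 2π × 6.614×10³ = 4.155×10⁴ s.
Converting: 4.155×10⁴ s ÷ 3600 = 11.54 h.

T ≈ 11.5 h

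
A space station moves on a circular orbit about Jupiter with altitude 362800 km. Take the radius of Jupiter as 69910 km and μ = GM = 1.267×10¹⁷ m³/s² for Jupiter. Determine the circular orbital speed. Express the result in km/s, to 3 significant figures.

r = 69910 + 362800 = 432710 km = 4.3271×10⁸ m.
For a circular orbit v = √(μ/r) = √(1.267×10¹⁷ / 4.327×10⁸) = √(2.928×10⁸) = 17110 m/s.
That is 17.11 km/s.

v ≈ 17.1 km/s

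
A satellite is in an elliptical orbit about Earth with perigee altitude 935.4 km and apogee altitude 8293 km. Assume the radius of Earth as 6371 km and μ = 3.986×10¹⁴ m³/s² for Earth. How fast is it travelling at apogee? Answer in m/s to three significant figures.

r_p = 6371 + 935.4 = 7306.4 km = 7.3064×10⁶ m.
r_a = 6371 + 8293 = 14664 km = 1.4664×10⁷ m.
Semi-major axis a = (r_p + r_a)/2 = 10985 km = 1.099×10⁷ m.
Vis-viva: v² = μ(2/r − 1/a) = 3.986×10¹⁴ × (1.364×10⁻⁷ − 9.103×10⁻⁸) = 1.808×10⁷ m²/s².
v = 4252 m/s.

v ≈ 4250 m/s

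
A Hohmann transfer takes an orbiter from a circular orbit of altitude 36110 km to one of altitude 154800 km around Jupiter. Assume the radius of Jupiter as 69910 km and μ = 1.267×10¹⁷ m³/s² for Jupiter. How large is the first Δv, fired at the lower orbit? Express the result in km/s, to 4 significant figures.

Δv ≈ 5.728 km/s

r₁ = 69910 + 36110 = 106020 km = 1.0602×10⁸ m.
r₂ = 69910 + 154800 = 224710 km = 2.2471×10⁸ m.
Transfer ellipse a_t = (r₁ + r₂)/2 = 1.654×10⁸ m.
At r₁: circular v_c1 = √(μ/r₁) = 34570 m/s; transfer-perijove v_p = √[μ(2/r₁ − 1/a_t)] = 40300 m/s.
Δv₁ = v_p − v_c1 = 5728 m/s.
= 5.728 km/s.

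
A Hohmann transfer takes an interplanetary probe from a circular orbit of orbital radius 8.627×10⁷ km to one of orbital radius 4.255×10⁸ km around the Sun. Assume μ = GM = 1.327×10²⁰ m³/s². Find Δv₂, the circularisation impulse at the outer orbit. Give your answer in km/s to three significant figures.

r₁ = 8.627×10⁷ km = 8.627×10¹⁰ m.
r₂ = 4.255×10⁸ km = 4.255×10¹¹ m.
Transfer ellipse a_t = (r₁ + r₂)/2 = 2.559×10¹¹ m.
At r₁: circular v_c1 = √(μ/r₁) = 39220 m/s; transfer-perihelion v_p = √[μ(2/r₁ − 1/a_t)] = 50570 m/s.
At r₂: circular v_c2 = √(μ/r₂) = 17660 m/s; transfer-aphelion v_a = √[μ(2/r₂ − 1/a_t)] = 10250 m/s.
Δv₂ = v_c2 − v_a = 7406 m/s.
= 7.406 km/s.

Δv ≈ 7.41 km/s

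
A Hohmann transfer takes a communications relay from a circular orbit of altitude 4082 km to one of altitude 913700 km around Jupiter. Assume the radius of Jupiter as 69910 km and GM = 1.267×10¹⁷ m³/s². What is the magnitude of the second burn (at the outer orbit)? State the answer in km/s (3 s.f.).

r₁ = 69910 + 4082 = 73992 km = 7.3992×10⁷ m.
r₂ = 69910 + 913700 = 983610 km = 9.8361×10⁸ m.
Transfer ellipse a_t = (r₁ + r₂)/2 = 5.288×10⁸ m.
At r₁: circular v_c1 = √(μ/r₁) = 41380 m/s; transfer-perijove v_p = √[μ(2/r₁ − 1/a_t)] = 56440 m/s.
At r₂: circular v_c2 = √(μ/r₂) = 11350 m/s; transfer-apojove v_a = √[μ(2/r₂ − 1/a_t)] = 4245 m/s.
Δv₂ = v_c2 − v_a = 7104 m/s.
= 7.104 km/s.

Δv ≈ 7.10 km/s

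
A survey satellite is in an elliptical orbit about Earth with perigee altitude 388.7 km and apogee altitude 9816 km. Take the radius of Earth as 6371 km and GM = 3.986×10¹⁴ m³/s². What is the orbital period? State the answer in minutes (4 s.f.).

T ≈ 203.8 minutes

r_p = 6371 + 388.7 = 6759.7 km = 6.7597×10⁶ m.
r_a = 6371 + 9816 = 16187 km = 1.6187×10⁷ m.
Semi-major axis a = (r_p + r_a)/2 = (6759.7 + 16187)/2 = 11473 km = 1.147×10⁷ m.
By Kepler's third law T = 2π√(a³/μ) = 2π × 1.947×10³ = 1.223×10⁴ s.
= 203.8 minutes.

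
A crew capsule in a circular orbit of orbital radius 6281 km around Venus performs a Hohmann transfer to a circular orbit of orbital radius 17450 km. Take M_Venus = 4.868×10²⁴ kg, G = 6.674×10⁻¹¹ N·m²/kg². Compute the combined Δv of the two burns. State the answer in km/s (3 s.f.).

μ = GM = 6.674×10⁻¹¹ × 4.868×10²⁴ = 3.249×10¹⁴ m³/s².
r₁ = 6281 km = 6.281×10⁶ m.
r₂ = 17450 km = 1.745×10⁷ m.
Transfer ellipse a_t = (r₁ + r₂)/2 = 1.187×10⁷ m.
At r₁: circular v_c1 = √(μ/r₁) = 7192 m/s; transfer-periapsis v_p = √[μ(2/r₁ − 1/a_t)] = 8722 m/s.
Δv₁ = v_p − v_c1 = 1530 m/s.
At r₂: circular v_c2 = √(μ/r₂) = 4315 m/s; transfer-apoapsis v_a = √[μ(2/r₂ − 1/a_t)] = 3139 m/s.
Δv₂ = v_c2 − v_a = 1176 m/s.
Total Δv = Δv₁ + Δv₂ = 2705 m/s = 2.705 km/s.

Δv_total ≈ 2.71 km/s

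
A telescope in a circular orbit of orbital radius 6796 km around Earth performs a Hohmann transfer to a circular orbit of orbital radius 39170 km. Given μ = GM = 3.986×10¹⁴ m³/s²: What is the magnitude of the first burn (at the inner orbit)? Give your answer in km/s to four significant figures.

r₁ = 6796 km = 6.796×10⁶ m.
r₂ = 39170 km = 3.917×10⁷ m.
Transfer ellipse a_t = (r₁ + r₂)/2 = 2.298×10⁷ m.
At r₁: circular v_c1 = √(μ/r₁) = 7658 m/s; transfer-perigee v_p = √[μ(2/r₁ − 1/a_t)] = 9998 m/s.
Δv₁ = v_p − v_c1 = 2340 m/s.
= 2.340 km/s.

Δv ≈ 2.340 km/s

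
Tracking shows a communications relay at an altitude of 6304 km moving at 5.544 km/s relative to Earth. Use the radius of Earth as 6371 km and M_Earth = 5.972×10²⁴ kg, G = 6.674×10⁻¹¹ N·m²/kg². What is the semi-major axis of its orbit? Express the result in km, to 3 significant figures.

μ = GM = 6.674×10⁻¹¹ × 5.972×10²⁴ = 3.986×10¹⁴ m³/s².
r = 6371 + 6304 = 12675 km = 1.268×10⁷ m.
Specific orbital energy ε = v²/2 − μ/r = (5544)²/2 − 3.986×10¹⁴/1.268×10⁷ = -1.608×10⁷ J/kg.
Since ε = −μ/(2a), a = −μ/(2ε) = 1.240×10⁷ m = 12395 km.

a ≈ 12400 km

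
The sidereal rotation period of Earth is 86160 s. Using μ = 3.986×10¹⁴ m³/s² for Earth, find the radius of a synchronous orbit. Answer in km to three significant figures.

A synchronous orbit has period T, so by Kepler's third law a = (μT²/4π²)^(1/3).
μT²/4π² = 3.986×10¹⁴ × (8.616×10⁴)² / 39.48 = 7.495×10²² m³.
a = 4.216×10⁷ m = 42163 km.

r_sync ≈ 42200 km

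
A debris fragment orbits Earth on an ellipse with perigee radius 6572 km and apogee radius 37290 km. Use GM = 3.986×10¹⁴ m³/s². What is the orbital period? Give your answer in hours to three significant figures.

T ≈ 8.98 hours

Semi-major axis a = (r_p + r_a)/2 = (6572.0 + 37290)/2 = 21931 km = 2.193×10⁷ m.
By Kepler's third law T = 2π√(a³/μ) = 2π × 5.144×10³ = 3.232×10⁴ s.
= 8.978 hours.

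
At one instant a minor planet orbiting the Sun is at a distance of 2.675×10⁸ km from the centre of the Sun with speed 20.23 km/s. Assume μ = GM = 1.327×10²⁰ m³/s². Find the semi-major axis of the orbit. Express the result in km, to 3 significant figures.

a ≈ 2.28×10⁸ km

r = 2.675×10¹¹ m.
Specific orbital energy ε = v²/2 − μ/r = (20230)²/2 − 1.327×10²⁰/2.675×10¹¹ = -2.914×10⁸ J/kg.
Since ε = −μ/(2a), a = −μ/(2ε) = 2.277×10¹¹ m = 2.2766×10⁸ km.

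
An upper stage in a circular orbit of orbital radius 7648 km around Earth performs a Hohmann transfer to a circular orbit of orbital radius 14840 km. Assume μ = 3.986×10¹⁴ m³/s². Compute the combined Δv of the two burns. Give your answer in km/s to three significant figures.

r₁ = 7648 km = 7.648×10⁶ m.
r₂ = 14840 km = 1.484×10⁷ m.
Transfer ellipse a_t = (r₁ + r₂)/2 = 1.124×10⁷ m.
At r₁: circular v_c1 = √(μ/r₁) = 7219 m/s; transfer-perigee v_p = √[μ(2/r₁ − 1/a_t)] = 8294 m/s.
Δv₁ = v_p − v_c1 = 1074 m/s.
At r₂: circular v_c2 = √(μ/r₂) = 5183 m/s; transfer-apogee v_a = √[μ(2/r₂ − 1/a_t)] = 4274 m/s.
Δv₂ = v_c2 − v_a = 908.3 m/s.
Total Δv = Δv₁ + Δv₂ = 1983 m/s = 1.983 km/s.

Δv_total ≈ 1.98 km/s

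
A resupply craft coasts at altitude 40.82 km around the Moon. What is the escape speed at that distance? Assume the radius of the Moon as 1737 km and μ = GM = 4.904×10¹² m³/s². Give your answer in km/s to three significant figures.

r = 1737 + 40.82 = 1777.8 km = 1.7778×10⁶ m.
Escape speed v_esc = √(2μ/r) = √(2 × 4.904×10¹² / 1.778×10⁶) = √(5.517×10⁶) = 2349 m/s.
= 2.349 km/s.

v_esc ≈ 2.35 km/s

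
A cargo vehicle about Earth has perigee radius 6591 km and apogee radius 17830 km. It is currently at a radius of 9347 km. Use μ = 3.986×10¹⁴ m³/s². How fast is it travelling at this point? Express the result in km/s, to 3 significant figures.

Semi-major axis a = (r_p + r_a)/2 = 12210 km = 1.221×10⁷ m.
Vis-viva: v² = μ(2/r − 1/a) = 3.986×10¹⁴ × (2.140×10⁻⁷ − 8.190×10⁻⁸) = 5.265×10⁷ m²/s².
v = 7256 m/s = 7.256 km/s.

v ≈ 7.26 km/s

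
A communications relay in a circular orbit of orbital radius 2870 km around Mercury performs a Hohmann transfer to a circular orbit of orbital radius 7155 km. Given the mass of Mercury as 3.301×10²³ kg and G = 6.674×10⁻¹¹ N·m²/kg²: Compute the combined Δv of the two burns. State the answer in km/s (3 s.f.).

μ = GM = 6.674×10⁻¹¹ × 3.301×10²³ = 2.203×10¹³ m³/s².
r₁ = 2870 km = 2.870×10⁶ m.
r₂ = 7155 km = 7.155×10⁶ m.
Transfer ellipse a_t = (r₁ + r₂)/2 = 5.012×10⁶ m.
At r₁: circular v_c1 = √(μ/r₁) = 2771 m/s; transfer-periherm v_p = √[μ(2/r₁ − 1/a_t)] = 3310 m/s.
Δv₁ = v_p − v_c1 = 539.6 m/s.
At r₂: circular v_c2 = √(μ/r₂) = 1755 m/s; transfer-apoherm v_a = √[μ(2/r₂ − 1/a_t)] = 1328 m/s.
Δv₂ = v_c2 − v_a = 427.0 m/s.
Total Δv = Δv₁ + Δv₂ = 966.5 m/s = 0.9665 km/s.

Δv_total ≈ 0.967 km/s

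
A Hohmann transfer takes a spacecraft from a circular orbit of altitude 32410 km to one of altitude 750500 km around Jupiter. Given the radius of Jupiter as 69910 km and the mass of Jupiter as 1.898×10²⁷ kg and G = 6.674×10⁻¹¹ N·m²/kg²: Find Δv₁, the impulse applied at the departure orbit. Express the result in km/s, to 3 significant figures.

Δv ≈ 11.7 km/s

μ = GM = 6.674×10⁻¹¹ × 1.898×10²⁷ = 1.267×10¹⁷ m³/s².
r₁ = 69910 + 32410 = 102320 km = 1.0232×10⁸ m.
r₂ = 69910 + 750500 = 820410 km = 8.2041×10⁸ m.
Transfer ellipse a_t = (r₁ + r₂)/2 = 4.614×10⁸ m.
At r₁: circular v_c1 = √(μ/r₁) = 35190 m/s; transfer-perijove v_p = √[μ(2/r₁ − 1/a_t)] = 46920 m/s.
Δv₁ = v_p − v_c1 = 11730 m/s.
= 11.73 km/s.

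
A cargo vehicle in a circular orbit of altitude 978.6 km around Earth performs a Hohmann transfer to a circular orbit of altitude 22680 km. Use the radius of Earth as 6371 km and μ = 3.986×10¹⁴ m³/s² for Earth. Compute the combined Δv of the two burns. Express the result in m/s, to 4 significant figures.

r₁ = 6371 + 978.6 = 7349.6 km = 7.3496×10⁶ m.
r₂ = 6371 + 22680 = 29051 km = 2.9051×10⁷ m.
Transfer ellipse a_t = (r₁ + r₂)/2 = 1.820×10⁷ m.
At r₁: circular v_c1 = √(μ/r₁) = 7364 m/s; transfer-perigee v_p = √[μ(2/r₁ − 1/a_t)] = 9304 m/s.
Δv₁ = v_p − v_c1 = 1940 m/s.
At r₂: circular v_c2 = √(μ/r₂) = 3704 m/s; transfer-apogee v_a = √[μ(2/r₂ − 1/a_t)] = 2354 m/s.
Δv₂ = v_c2 − v_a = 1350 m/s.
Total Δv = Δv₁ + Δv₂ = 3290 m/s.

Δv_total ≈ 3290 m/s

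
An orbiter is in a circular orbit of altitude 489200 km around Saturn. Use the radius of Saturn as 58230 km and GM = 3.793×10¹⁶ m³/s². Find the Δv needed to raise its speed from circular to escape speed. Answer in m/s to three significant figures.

Δv ≈ 3450 m/s

r = 58230 + 489200 = 547430 km = 5.4743×10⁸ m.
Circular speed v_c = √(μ/r) = 8324 m/s.
Escape speed v_esc = √(2μ/r) = √2 × v_c = 11770 m/s.
Δv = v_esc − v_c = 3448 m/s.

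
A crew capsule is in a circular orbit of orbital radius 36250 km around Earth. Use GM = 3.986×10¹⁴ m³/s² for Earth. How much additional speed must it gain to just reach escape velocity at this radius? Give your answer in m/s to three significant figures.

Δv ≈ 1370 m/s

r = 36250 km = 3.625×10⁷ m.
Circular speed v_c = √(μ/r) = 3316 m/s.
Escape speed v_esc = √(2μ/r) = √2 × v_c = 4690 m/s.
Δv = v_esc − v_c = 1374 m/s.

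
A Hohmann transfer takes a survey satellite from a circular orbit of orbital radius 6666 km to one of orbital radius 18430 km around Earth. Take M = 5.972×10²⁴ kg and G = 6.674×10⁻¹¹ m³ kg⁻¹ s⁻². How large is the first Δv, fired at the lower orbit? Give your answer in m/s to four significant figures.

μ = GM = 6.674×10⁻¹¹ × 5.972×10²⁴ = 3.986×10¹⁴ m³/s².
r₁ = 6666 km = 6.666×10⁶ m.
r₂ = 18430 km = 1.843×10⁷ m.
Transfer ellipse a_t = (r₁ + r₂)/2 = 1.255×10⁷ m.
At r₁: circular v_c1 = √(μ/r₁) = 7733 m/s; transfer-perigee v_p = √[μ(2/r₁ − 1/a_t)] = 9371 m/s.
Δv₁ = v_p − v_c1 = 1639 m/s.

Δv ≈ 1639 m/s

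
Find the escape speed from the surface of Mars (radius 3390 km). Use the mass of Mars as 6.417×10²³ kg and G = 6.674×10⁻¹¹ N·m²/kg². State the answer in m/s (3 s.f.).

v_esc ≈ 5030 m/s

μ = GM = 6.674×10⁻¹¹ × 6.417×10²³ = 4.283×10¹³ m³/s².
r = R = 3.390×10⁶ m.
Escape speed v_esc = √(2μ/r) = √(2 × 4.283×10¹³ / 3.390×10⁶) = √(2.527×10⁷) = 5027 m/s.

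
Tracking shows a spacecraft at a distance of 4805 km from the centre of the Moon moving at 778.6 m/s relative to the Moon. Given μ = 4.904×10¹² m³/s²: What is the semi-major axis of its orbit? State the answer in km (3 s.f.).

r = 4.805×10⁶ m.
Vis-viva rearranged: 1/a = 2/r − v²/μ = 4.162×10⁻⁷ − 1.236×10⁻⁷ = 2.926×10⁻⁷ m⁻¹.
a = 3.417×10⁶ m = 3417.4 km.

a ≈ 3420 km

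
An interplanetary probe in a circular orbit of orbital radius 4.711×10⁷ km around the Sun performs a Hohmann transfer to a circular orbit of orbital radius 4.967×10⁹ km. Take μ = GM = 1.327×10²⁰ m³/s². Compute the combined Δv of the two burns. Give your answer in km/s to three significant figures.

Δv_total ≈ 26.1 km/s

r₁ = 4.711×10⁷ km = 4.711×10¹⁰ m.
r₂ = 4.967×10⁹ km = 4.967×10¹² m.
Transfer ellipse a_t = (r₁ + r₂)/2 = 2.507×10¹² m.
At r₁: circular v_c1 = √(μ/r₁) = 53070 m/s; transfer-perihelion v_p = √[μ(2/r₁ − 1/a_t)] = 74700 m/s.
Δv₁ = v_p − v_c1 = 21630 m/s.
At r₂: circular v_c2 = √(μ/r₂) = 5169 m/s; transfer-aphelion v_a = √[μ(2/r₂ − 1/a_t)] = 708.5 m/s.
Δv₂ = v_c2 − v_a = 4460 m/s.
Total Δv = Δv₁ + Δv₂ = 26090 m/s = 26.09 km/s.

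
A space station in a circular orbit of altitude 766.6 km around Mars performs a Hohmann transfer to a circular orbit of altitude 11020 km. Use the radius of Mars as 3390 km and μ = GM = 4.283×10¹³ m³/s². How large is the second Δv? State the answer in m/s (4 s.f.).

r₁ = 3390 + 766.6 = 4156.6 km = 4.1566×10⁶ m.
r₂ = 3390 + 11020 = 14410 km = 1.4410×10⁷ m.
Transfer ellipse a_t = (r₁ + r₂)/2 = 9.283×10⁶ m.
At r₁: circular v_c1 = √(μ/r₁) = 3210 m/s; transfer-periapsis v_p = √[μ(2/r₁ − 1/a_t)] = 3999 m/s.
At r₂: circular v_c2 = √(μ/r₂) = 1724 m/s; transfer-apoapsis v_a = √[μ(2/r₂ − 1/a_t)] = 1154 m/s.
Δv₂ = v_c2 − v_a = 570.4 m/s.

Δv ≈ 570.4 m/s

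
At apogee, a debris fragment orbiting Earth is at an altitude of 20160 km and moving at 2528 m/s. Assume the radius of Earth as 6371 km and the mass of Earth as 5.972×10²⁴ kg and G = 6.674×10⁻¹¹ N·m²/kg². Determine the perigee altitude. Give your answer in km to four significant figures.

μ = GM = 6.674×10⁻¹¹ × 5.972×10²⁴ = 3.986×10¹⁴ m³/s².
r_a = 6371 + 20160 = 26531 km = 2.653×10⁷ m.
Specific energy ε = v²/2 − μ/r = -1.183×10⁷ J/kg, so a = −μ/(2ε) = 1.685×10⁷ m.
The apsides satisfy r_p + r_a = 2a, so the perigee radius is 2a − r_a = 7.168×10⁶ m = 7167.8 km.
Perigee altitude = 7167.8 − 6371 = 796.81 km.

perigee altitude ≈ 796.8 km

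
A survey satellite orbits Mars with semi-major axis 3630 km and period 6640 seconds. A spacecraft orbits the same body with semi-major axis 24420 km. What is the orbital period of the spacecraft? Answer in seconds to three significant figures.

Kepler's third law: T² ∝ a³, so T₂ = T₁ (a₂/a₁)^(3/2).
a₂/a₁ = 6.727, (a₂/a₁)^(3/2) = 17.45.
T₂ = 6640 × 17.45 = 1.159×10⁵ seconds.

T₂ ≈ 1.16×10⁵ seconds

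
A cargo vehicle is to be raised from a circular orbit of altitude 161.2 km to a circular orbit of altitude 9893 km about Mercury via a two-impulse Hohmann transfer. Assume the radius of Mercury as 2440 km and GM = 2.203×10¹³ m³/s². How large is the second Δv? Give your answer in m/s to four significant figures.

Δv ≈ 547.7 m/s

r₁ = 2440 + 161.2 = 2601.2 km = 2.6012×10⁶ m.
r₂ = 2440 + 9893 = 12333 km = 1.2333×10⁷ m.
Transfer ellipse a_t = (r₁ + r₂)/2 = 7.467×10⁶ m.
At r₁: circular v_c1 = √(μ/r₁) = 2910 m/s; transfer-periherm v_p = √[μ(2/r₁ − 1/a_t)] = 3740 m/s.
At r₂: circular v_c2 = √(μ/r₂) = 1337 m/s; transfer-apoherm v_a = √[μ(2/r₂ − 1/a_t)] = 788.8 m/s.
Δv₂ = v_c2 − v_a = 547.7 m/s.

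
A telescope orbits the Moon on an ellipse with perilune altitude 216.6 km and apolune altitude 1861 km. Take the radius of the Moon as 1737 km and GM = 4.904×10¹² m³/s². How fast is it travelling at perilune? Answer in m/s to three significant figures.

v ≈ 1800 m/s

r_p = 1737 + 216.6 = 1953.6 km = 1.9536×10⁶ m.
r_a = 1737 + 1861 = 3598.0 km = 3.5980×10⁶ m.
Semi-major axis a = (r_p + r_a)/2 = 2775.8 km = 2.776×10⁶ m.
Vis-viva: v² = μ(2/r − 1/a) = 4.904×10¹² × (1.024×10⁻⁶ − 3.603×10⁻⁷) = 3.254×10⁶ m²/s².
v = 1804 m/s.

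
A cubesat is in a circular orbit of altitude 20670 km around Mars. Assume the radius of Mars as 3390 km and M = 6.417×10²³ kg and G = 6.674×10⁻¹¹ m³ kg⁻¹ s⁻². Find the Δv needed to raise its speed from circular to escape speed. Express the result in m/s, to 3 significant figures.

μ = GM = 6.674×10⁻¹¹ × 6.417×10²³ = 4.283×10¹³ m³/s².
r = 3390 + 20670 = 24060 km = 2.4060×10⁷ m.
Circular speed v_c = √(μ/r) = 1334 m/s.
Escape speed v_esc = √(2μ/r) = √2 × v_c = 1887 m/s.
Δv = v_esc − v_c = 552.6 m/s.

Δv ≈ 553 m/s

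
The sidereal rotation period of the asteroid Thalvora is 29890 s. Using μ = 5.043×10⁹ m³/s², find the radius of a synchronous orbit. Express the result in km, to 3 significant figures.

A synchronous orbit has period T, so by Kepler's third law a = (μT²/4π²)^(1/3).
μT²/4π² = 5.043×10⁹ × (2.989×10⁴)² / 39.48 = 1.141×10¹⁷ m³.
a = 4.851×10⁵ m = 485.06 km.

r_sync ≈ 485 km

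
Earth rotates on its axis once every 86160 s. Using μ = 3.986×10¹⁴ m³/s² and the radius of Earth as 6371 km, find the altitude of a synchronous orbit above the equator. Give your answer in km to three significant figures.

A synchronous orbit has period T, so by Kepler's third law a = (μT²/4π²)^(1/3).
μT²/4π² = 3.986×10¹⁴ × (8.616×10⁴)² / 39.48 = 7.495×10²² m³.
a = 4.216×10⁷ m = 42163 km.
Altitude h = a − R = 42163 − 6371 = 35792 km.

h_sync ≈ 35800 km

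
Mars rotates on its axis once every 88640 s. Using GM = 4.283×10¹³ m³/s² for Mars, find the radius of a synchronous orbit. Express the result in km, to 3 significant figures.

r_sync ≈ 20400 km

A synchronous orbit has period T, so by Kepler's third law a = (μT²/4π²)^(1/3).
μT²/4π² = 4.283×10¹³ × (8.864×10⁴)² / 39.48 = 8.524×10²¹ m³.
a = 2.043×10⁷ m = 20428 km.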